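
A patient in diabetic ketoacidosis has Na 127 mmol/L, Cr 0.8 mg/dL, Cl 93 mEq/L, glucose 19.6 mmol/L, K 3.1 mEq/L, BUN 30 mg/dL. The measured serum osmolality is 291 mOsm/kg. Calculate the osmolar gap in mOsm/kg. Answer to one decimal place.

Calculated osmolality = 2·Na + glucose + BUN/2.8
= 2·127 + 19.6 + 30/2.8
= 254 + 19.60 + 10.71
= 284.31 mOsm/kg ≈ 284.3 mOsm/kg
Osmolar gap = measured − calculated = 291 − 284.3 = 6.7 mOsm/kg

6.7 mOsm/kg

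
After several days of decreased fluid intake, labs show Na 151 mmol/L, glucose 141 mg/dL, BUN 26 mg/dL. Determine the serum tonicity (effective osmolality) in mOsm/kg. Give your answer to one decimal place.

309.8 mOsm/kg

Effective osmolality excludes urea (freely permeant across cell membranes):
2·Na + glucose/18
= 2·151 + 141/18
= 302 + 7.83
= 309.83 mOsm/kg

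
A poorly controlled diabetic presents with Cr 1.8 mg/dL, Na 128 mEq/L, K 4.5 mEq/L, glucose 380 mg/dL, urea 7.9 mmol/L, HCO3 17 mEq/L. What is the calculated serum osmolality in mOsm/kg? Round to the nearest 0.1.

Calculated osmolality = 2·Na + glucose/18 + urea
= 2·128 + 380/18 + 7.9
= 256 + 21.11 + 7.90
= 285.01 mOsm/kg

285.0 mOsm/kg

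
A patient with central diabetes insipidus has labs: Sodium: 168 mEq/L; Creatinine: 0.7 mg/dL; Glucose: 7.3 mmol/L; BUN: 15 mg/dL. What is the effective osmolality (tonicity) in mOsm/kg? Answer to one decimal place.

343.3 mOsm/kg

Effective osmolality excludes urea (freely permeant across cell membranes):
2·Na + glucose
= 2·168 + 7.3
= 336 + 7.3
= 343.3 mOsm/kg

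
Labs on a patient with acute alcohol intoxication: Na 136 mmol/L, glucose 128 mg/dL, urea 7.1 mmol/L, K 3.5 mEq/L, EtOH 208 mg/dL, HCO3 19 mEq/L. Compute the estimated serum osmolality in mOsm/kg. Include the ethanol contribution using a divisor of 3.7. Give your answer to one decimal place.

Calculated osmolality = 2·Na + glucose/18 + urea + ethanol/3.7
= 2·136 + 128/18 + 7.1 + 208/3.7
= 272 + 7.11 + 7.10 + 56.22
= 342.43 mOsm/kg

342.4 mOsm/kg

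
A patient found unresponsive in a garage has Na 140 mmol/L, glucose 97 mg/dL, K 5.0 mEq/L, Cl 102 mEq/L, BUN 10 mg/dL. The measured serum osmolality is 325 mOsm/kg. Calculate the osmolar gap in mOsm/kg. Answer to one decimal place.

36.0 mOsm/kg

Calculated osmolality = 2·Na + glucose/18 + BUN/2.8
= 2·140 + 97/18 + 10/2.8
= 280 + 5.39 + 3.57
= 288.96 mOsm/kg ≈ 289.0 mOsm/kg
Osmolar gap = measured − calculated = 325 − 289.0 = 36.0 mOsm/kg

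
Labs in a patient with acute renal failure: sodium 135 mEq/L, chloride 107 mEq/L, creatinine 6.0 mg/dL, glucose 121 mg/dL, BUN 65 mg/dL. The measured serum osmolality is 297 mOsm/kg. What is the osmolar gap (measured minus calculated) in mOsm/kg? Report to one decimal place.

Calculated osmolality = 2·Na + glucose/18 + BUN/2.8
= 2·135 + 121/18 + 65/2.8
= 270 + 6.72 + 23.21
= 299.93 mOsm/kg ≈ 299.9 mOsm/kg
Osmolar gap = measured − calculated = 297 − 299.9 = -2.9 mOsm/kg

-2.9 mOsm/kg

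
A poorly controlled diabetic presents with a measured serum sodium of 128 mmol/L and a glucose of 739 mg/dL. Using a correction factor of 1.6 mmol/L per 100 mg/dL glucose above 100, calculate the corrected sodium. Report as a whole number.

Corrected Na = measured Na + 1.6 · (glucose − 100)/100
= 128 + 1.6 · (739 − 100)/100
= 128 + 10.2
= 138.2 mmol/L

138 mmol/L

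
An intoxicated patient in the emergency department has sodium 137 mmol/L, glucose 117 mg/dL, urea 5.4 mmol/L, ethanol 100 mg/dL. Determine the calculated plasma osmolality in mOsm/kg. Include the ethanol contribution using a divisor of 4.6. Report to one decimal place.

307.6 mOsm/kg

Calculated osmolality = 2·Na + glucose/18 + urea + ethanol/4.6
= 2·137 + 117/18 + 5.4 + 100/4.6
= 274 + 6.50 + 5.40 + 21.74
= 307.64 mOsm/kg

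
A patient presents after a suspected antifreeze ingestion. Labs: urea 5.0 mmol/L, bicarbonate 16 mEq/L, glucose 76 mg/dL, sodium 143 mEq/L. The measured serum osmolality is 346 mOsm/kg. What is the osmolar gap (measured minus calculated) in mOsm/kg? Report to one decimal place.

50.8 mOsm/kg

Calculated osmolality = 2·Na + glucose/18 + urea
= 2·143 + 76/18 + 5
= 286 + 4.22 + 5
= 295.22 mOsm/kg ≈ 295.2 mOsm/kg
Osmolar gap = measured − calculated = 346 − 295.2 = 50.8 mOsm/kg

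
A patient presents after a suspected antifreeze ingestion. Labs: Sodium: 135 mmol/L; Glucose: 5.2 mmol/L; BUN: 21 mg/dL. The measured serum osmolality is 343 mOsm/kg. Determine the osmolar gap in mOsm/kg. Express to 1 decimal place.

Calculated osmolality = 2·Na + glucose + BUN/2.8
= 2·135 + 5.2 + 21/2.8
= 270 + 5.20 + 7.50
= 282.7 mOsm/kg ≈ 282.7 mOsm/kg
Osmolar gap = measured − calculated = 343 − 282.7 = 60.3 mOsm/kg

60.3 mOsm/kg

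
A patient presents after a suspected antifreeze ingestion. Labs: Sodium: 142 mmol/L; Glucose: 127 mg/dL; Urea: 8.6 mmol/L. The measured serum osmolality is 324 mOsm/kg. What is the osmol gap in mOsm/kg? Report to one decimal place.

Calculated osmolality = 2·Na + glucose/18 + urea
= 2·142 + 127/18 + 8.6
= 284 + 7.06 + 8.60
= 299.66 mOsm/kg ≈ 299.7 mOsm/kg
Osmolar gap = measured − calculated = 324 − 299.7 = 24.3 mOsm/kg

24.3 mOsm/kg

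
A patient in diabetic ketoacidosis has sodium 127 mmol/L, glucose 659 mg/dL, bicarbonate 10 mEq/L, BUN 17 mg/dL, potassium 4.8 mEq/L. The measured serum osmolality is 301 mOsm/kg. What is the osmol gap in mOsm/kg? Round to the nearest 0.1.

Calculated osmolality = 2·Na + glucose/18 + BUN/2.8
= 2·127 + 659/18 + 17/2.8
= 254 + 36.61 + 6.07
= 296.68 mOsm/kg ≈ 296.7 mOsm/kg
Osmolar gap = measured − calculated = 301 − 296.7 = 4.3 mOsm/kg

4.3 mOsm/kg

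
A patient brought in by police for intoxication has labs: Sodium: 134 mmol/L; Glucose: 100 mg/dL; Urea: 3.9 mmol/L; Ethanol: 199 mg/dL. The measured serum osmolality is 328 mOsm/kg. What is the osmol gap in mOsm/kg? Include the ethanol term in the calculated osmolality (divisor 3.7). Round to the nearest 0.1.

-3.2 mOsm/kg

Calculated osmolality = 2·Na + glucose/18 + urea + ethanol/3.7
= 2·134 + 100/18 + 3.9 + 199/3.7
= 268 + 5.56 + 3.90 + 53.78
= 331.24 mOsm/kg ≈ 331.2 mOsm/kg
Osmolar gap = measured − calculated = 328 − 331.2 = -3.2 mOsm/kg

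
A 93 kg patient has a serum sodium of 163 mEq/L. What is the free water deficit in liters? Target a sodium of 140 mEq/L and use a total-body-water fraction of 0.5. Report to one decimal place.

TBW = 0.5 · 93 = 46.5 L
Free water deficit = TBW · (Na/140 − 1)
= 46.5 · (163/140 − 1)
= 46.5 · 0.1643
= 7.64 L

7.6 L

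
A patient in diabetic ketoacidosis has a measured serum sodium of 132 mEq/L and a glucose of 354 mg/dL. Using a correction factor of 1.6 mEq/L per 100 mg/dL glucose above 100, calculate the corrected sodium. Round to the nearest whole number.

136 mEq/L

Corrected Na = measured Na + 1.6 · (glucose − 100)/100
= 132 + 1.6 · (354 − 100)/100
= 132 + 4.1
= 136.1 mEq/L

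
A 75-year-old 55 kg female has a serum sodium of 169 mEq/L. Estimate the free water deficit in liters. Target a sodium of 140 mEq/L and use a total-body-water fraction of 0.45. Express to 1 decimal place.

5.1 L

TBW = 0.45 · 55 = 24.75 L
Free water deficit = TBW · (Na/140 − 1)
= 24.75 · (169/140 − 1)
= 24.75 · 0.2071
= 5.13 L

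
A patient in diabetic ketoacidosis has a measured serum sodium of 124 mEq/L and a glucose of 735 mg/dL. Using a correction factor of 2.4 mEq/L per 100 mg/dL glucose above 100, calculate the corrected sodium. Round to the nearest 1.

139 mEq/L

Corrected Na = measured Na + 2.4 · (glucose − 100)/100
= 124 + 2.4 · (735 − 100)/100
= 124 + 15.2
= 139.2 mEq/L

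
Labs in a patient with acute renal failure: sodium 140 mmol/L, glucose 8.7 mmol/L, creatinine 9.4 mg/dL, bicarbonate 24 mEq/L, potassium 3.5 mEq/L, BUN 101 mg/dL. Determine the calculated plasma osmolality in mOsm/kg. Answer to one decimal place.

324.8 mOsm/kg

Calculated osmolality = 2·Na + glucose + BUN/2.8
= 2·140 + 8.7 + 101/2.8
= 280 + 8.70 + 36.07
= 324.77 mOsm/kg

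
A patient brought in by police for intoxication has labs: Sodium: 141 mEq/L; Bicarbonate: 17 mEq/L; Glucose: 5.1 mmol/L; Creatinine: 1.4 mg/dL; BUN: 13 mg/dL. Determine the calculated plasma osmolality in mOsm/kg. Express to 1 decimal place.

Calculated osmolality = 2·Na + glucose + BUN/2.8
= 2·141 + 5.1 + 13/2.8
= 282 + 5.10 + 4.64
= 291.74 mOsm/kg

291.7 mOsm/kg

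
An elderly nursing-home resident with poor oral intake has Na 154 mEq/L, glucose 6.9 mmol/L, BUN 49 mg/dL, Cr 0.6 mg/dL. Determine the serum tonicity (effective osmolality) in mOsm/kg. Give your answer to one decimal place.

Effective osmolality excludes urea (freely permeant across cell membranes):
2·Na + glucose
= 2·154 + 6.9
= 308 + 6.9
= 314.9 mOsm/kg

314.9 mOsm/kg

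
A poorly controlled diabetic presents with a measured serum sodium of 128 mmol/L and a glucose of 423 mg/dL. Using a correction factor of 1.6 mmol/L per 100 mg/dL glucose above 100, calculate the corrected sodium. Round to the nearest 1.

133 mmol/L

Corrected Na = measured Na + 1.6 · (glucose − 100)/100
= 128 + 1.6 · (423 − 100)/100
= 128 + 5.2
= 133.2 mmol/L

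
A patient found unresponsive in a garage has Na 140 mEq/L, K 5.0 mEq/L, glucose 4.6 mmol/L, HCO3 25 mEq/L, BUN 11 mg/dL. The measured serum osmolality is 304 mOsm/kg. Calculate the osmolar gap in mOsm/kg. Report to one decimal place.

15.5 mOsm/kg

Calculated osmolality = 2·Na + glucose + BUN/2.8
= 2·140 + 4.6 + 11/2.8
= 280 + 4.60 + 3.93
= 288.53 mOsm/kg ≈ 288.5 mOsm/kg
Osmolar gap = measured − calculated = 304 − 288.5 = 15.5 mOsm/kg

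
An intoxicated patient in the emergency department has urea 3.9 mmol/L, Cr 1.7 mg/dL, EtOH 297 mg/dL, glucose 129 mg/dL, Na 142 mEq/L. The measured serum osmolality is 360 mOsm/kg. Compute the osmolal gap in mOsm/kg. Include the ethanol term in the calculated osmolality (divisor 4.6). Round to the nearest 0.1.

0.4 mOsm/kg

Calculated osmolality = 2·Na + glucose/18 + urea + ethanol/4.6
= 2·142 + 129/18 + 3.9 + 297/4.6
= 284 + 7.17 + 3.90 + 64.57
= 359.64 mOsm/kg ≈ 359.6 mOsm/kg
Osmolar gap = measured − calculated = 360 − 359.6 = 0.4 mOsm/kg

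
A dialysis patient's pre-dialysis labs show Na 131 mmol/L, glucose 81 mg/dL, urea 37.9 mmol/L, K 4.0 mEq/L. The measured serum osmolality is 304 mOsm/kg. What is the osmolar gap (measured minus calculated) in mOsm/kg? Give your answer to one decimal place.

Calculated osmolality = 2·Na + glucose/18 + urea
= 2·131 + 81/18 + 37.9
= 262 + 4.50 + 37.90
= 304.4 mOsm/kg ≈ 304.4 mOsm/kg
Osmolar gap = measured − calculated = 304 − 304.4 = -0.4 mOsm/kg

-0.4 mOsm/kg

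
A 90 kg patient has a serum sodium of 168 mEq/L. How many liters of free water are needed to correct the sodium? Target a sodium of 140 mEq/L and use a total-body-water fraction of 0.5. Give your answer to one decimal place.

9.0 L

TBW = 0.5 · 90 = 45 L
Free water deficit = TBW · (Na/140 − 1)
= 45 · (168/140 − 1)
= 45 · 0.2
= 9 L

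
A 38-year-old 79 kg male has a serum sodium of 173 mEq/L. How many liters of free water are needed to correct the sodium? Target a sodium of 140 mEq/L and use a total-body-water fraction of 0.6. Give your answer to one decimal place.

11.2 L

TBW = 0.6 · 79 = 47.4 L
Free water deficit = TBW · (Na/140 − 1)
= 47.4 · (173/140 − 1)
= 47.4 · 0.2357
= 11.17 L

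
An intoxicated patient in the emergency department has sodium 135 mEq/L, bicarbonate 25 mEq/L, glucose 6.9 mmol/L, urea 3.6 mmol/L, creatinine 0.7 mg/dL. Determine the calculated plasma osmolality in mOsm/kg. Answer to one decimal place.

280.5 mOsm/kg

Calculated osmolality = 2·Na + glucose + urea
= 2·135 + 6.9 + 3.6
= 270 + 6.90 + 3.60
= 280.5 mOsm/kg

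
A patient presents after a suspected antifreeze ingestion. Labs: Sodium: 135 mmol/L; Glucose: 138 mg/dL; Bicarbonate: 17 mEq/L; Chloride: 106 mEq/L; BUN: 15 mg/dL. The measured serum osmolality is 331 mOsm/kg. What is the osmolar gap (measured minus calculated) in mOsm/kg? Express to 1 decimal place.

Calculated osmolality = 2·Na + glucose/18 + BUN/2.8
= 2·135 + 138/18 + 15/2.8
= 270 + 7.67 + 5.36
= 283.03 mOsm/kg ≈ 283.0 mOsm/kg
Osmolar gap = measured − calculated = 331 − 283.0 = 48.0 mOsm/kg

48.0 mOsm/kg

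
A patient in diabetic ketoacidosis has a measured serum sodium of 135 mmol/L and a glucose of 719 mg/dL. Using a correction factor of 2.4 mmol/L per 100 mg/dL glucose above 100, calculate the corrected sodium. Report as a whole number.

150 mmol/L

Corrected Na = measured Na + 2.4 · (glucose − 100)/100
= 135 + 2.4 · (719 − 100)/100
= 135 + 14.9
= 149.9 mmol/L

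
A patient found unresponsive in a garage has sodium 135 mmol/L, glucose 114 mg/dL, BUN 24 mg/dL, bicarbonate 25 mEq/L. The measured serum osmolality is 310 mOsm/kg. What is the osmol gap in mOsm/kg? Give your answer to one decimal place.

Calculated osmolality = 2·Na + glucose/18 + BUN/2.8
= 2·135 + 114/18 + 24/2.8
= 270 + 6.33 + 8.57
= 284.9 mOsm/kg ≈ 284.9 mOsm/kg
Osmolar gap = measured − calculated = 310 − 284.9 = 25.1 mOsm/kg

25.1 mOsm/kg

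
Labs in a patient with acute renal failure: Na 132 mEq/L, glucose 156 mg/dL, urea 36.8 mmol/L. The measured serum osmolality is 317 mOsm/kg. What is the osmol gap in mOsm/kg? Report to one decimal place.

Calculated osmolality = 2·Na + glucose/18 + urea
= 2·132 + 156/18 + 36.8
= 264 + 8.67 + 36.80
= 309.47 mOsm/kg ≈ 309.5 mOsm/kg
Osmolar gap = measured − calculated = 317 − 309.5 = 7.5 mOsm/kg

7.5 mOsm/kg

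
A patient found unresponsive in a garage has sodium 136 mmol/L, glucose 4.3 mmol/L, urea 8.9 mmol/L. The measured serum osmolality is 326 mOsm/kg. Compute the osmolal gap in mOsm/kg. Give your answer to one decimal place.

40.8 mOsm/kg

Calculated osmolality = 2·Na + glucose + urea
= 2·136 + 4.3 + 8.9
= 272 + 4.30 + 8.90
= 285.2 mOsm/kg ≈ 285.2 mOsm/kg
Osmolar gap = measured − calculated = 326 − 285.2 = 40.8 mOsm/kg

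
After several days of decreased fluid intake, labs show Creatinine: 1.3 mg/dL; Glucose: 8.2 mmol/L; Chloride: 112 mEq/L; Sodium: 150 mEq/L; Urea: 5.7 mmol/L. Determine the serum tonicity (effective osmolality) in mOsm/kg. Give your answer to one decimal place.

Effective osmolality excludes urea (freely permeant across cell membranes):
2·Na + glucose
= 2·150 + 8.2
= 300 + 8.2
= 308.2 mOsm/kg

308.2 mOsm/kg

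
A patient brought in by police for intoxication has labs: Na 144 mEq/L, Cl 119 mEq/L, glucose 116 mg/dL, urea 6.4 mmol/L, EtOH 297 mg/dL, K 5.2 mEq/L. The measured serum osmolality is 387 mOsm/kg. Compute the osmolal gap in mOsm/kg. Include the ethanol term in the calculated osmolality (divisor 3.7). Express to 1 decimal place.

5.9 mOsm/kg

Calculated osmolality = 2·Na + glucose/18 + urea + ethanol/3.7
= 2·144 + 116/18 + 6.4 + 297/3.7
= 288 + 6.44 + 6.40 + 80.27
= 381.11 mOsm/kg ≈ 381.1 mOsm/kg
Osmolar gap = measured − calculated = 387 − 381.1 = 5.9 mOsm/kg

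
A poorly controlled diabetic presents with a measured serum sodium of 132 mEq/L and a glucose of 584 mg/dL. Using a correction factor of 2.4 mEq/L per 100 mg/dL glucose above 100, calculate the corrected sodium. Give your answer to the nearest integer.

Corrected Na = measured Na + 2.4 · (glucose − 100)/100
= 132 + 2.4 · (584 − 100)/100
= 132 + 11.6
= 143.6 mEq/L

144 mEq/L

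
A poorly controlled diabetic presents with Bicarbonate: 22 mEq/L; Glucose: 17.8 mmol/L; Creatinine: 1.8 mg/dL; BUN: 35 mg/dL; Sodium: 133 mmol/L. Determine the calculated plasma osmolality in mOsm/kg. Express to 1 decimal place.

Calculated osmolality = 2·Na + glucose + BUN/2.8
= 2·133 + 17.8 + 35/2.8
= 266 + 17.80 + 12.50
= 296.3 mOsm/kg

296.3 mOsm/kg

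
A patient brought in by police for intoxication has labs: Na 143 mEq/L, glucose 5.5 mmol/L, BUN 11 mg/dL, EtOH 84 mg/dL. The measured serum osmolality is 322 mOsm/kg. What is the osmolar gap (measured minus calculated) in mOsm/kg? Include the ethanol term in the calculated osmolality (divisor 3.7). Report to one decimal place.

Calculated osmolality = 2·Na + glucose + BUN/2.8 + ethanol/3.7
= 2·143 + 5.5 + 11/2.8 + 84/3.7
= 286 + 5.50 + 3.93 + 22.70
= 318.13 mOsm/kg ≈ 318.1 mOsm/kg
Osmolar gap = measured − calculated = 322 − 318.1 = 3.9 mOsm/kg

3.9 mOsm/kg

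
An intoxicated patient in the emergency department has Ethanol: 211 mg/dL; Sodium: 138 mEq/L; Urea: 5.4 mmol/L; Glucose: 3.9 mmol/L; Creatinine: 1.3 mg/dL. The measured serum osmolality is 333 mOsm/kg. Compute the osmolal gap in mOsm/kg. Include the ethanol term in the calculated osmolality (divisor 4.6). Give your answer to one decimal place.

Calculated osmolality = 2·Na + glucose + urea + ethanol/4.6
= 2·138 + 3.9 + 5.4 + 211/4.6
= 276 + 3.90 + 5.40 + 45.87
= 331.17 mOsm/kg ≈ 331.2 mOsm/kg
Osmolar gap = measured − calculated = 333 − 331.2 = 1.8 mOsm/kg

1.8 mOsm/kg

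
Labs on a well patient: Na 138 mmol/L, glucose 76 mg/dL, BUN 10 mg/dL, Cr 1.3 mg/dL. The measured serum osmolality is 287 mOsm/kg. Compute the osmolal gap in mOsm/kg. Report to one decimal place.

3.2 mOsm/kg

Calculated osmolality = 2·Na + glucose/18 + BUN/2.8
= 2·138 + 76/18 + 10/2.8
= 276 + 4.22 + 3.57
= 283.79 mOsm/kg ≈ 283.8 mOsm/kg
Osmolar gap = measured − calculated = 287 − 283.8 = 3.2 mOsm/kg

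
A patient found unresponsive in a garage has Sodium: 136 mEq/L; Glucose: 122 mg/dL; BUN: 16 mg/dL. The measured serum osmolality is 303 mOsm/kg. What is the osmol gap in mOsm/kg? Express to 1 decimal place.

18.5 mOsm/kg

Calculated osmolality = 2·Na + glucose/18 + BUN/2.8
= 2·136 + 122/18 + 16/2.8
= 272 + 6.78 + 5.71
= 284.49 mOsm/kg ≈ 284.5 mOsm/kg
Osmolar gap = measured − calculated = 303 − 284.5 = 18.5 mOsm/kg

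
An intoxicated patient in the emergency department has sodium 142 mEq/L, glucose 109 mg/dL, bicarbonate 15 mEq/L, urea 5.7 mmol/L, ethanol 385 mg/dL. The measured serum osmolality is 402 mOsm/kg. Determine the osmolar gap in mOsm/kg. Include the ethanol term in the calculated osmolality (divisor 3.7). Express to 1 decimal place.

2.2 mOsm/kg

Calculated osmolality = 2·Na + glucose/18 + urea + ethanol/3.7
= 2·142 + 109/18 + 5.7 + 385/3.7
= 284 + 6.06 + 5.70 + 104.05
= 399.81 mOsm/kg ≈ 399.8 mOsm/kg
Osmolar gap = measured − calculated = 402 − 399.8 = 2.2 mOsm/kg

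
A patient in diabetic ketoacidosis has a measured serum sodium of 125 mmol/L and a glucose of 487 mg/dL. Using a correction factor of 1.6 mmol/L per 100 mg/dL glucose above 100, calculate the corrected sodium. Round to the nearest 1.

131 mmol/L

Corrected Na = measured Na + 1.6 · (glucose − 100)/100
= 125 + 1.6 · (487 − 100)/100
= 125 + 6.2
= 131.2 mmol/L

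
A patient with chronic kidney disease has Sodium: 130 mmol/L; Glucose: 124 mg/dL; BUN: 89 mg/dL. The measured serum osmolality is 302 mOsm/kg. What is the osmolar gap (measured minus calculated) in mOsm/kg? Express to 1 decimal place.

3.3 mOsm/kg

Calculated osmolality = 2·Na + glucose/18 + BUN/2.8
= 2·130 + 124/18 + 89/2.8
= 260 + 6.89 + 31.79
= 298.68 mOsm/kg ≈ 298.7 mOsm/kg
Osmolar gap = measured − calculated = 302 − 298.7 = 3.3 mOsm/kg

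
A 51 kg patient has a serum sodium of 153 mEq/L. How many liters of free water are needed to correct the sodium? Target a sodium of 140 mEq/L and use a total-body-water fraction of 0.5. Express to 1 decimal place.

TBW = 0.5 · 51 = 25.5 L
Free water deficit = TBW · (Na/140 − 1)
= 25.5 · (153/140 − 1)
= 25.5 · 0.0929
= 2.37 L

2.4 L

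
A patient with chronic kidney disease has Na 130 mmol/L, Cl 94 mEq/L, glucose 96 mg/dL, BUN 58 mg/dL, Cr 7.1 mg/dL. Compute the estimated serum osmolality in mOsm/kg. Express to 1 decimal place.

Calculated osmolality = 2·Na + glucose/18 + BUN/2.8
= 2·130 + 96/18 + 58/2.8
= 260 + 5.33 + 20.71
= 286.04 mOsm/kg

286.0 mOsm/kg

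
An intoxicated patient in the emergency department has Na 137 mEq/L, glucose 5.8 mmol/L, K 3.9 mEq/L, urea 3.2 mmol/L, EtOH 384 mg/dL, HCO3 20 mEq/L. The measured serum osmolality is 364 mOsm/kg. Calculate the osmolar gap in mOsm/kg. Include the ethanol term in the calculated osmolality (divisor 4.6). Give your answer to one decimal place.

-2.5 mOsm/kg

Calculated osmolality = 2·Na + glucose + urea + ethanol/4.6
= 2·137 + 5.8 + 3.2 + 384/4.6
= 274 + 5.80 + 3.20 + 83.48
= 366.48 mOsm/kg ≈ 366.5 mOsm/kg
Osmolar gap = measured − calculated = 364 − 366.5 = -2.5 mOsm/kg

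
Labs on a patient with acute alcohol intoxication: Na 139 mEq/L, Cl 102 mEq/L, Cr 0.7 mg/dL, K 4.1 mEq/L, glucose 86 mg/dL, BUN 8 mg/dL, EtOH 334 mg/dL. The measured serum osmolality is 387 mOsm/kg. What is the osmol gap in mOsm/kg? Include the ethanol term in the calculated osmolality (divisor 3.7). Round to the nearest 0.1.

Calculated osmolality = 2·Na + glucose/18 + BUN/2.8 + ethanol/3.7
= 2·139 + 86/18 + 8/2.8 + 334/3.7
= 278 + 4.78 + 2.86 + 90.27
= 375.91 mOsm/kg ≈ 375.9 mOsm/kg
Osmolar gap = measured − calculated = 387 − 375.9 = 11.1 mOsm/kg

11.1 mOsm/kg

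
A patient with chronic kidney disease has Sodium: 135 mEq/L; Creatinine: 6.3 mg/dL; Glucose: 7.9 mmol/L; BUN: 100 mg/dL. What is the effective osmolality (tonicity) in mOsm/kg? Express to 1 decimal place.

Effective osmolality excludes urea (freely permeant across cell membranes):
2·Na + glucose
= 2·135 + 7.9
= 270 + 7.9
= 277.9 mOsm/kg

277.9 mOsm/kg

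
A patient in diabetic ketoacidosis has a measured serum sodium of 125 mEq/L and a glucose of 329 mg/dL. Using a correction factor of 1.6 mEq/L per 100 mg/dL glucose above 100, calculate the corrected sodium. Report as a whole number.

129 mEq/L

Corrected Na = measured Na + 1.6 · (glucose − 100)/100
= 125 + 1.6 · (329 − 100)/100
= 125 + 3.7
= 128.7 mEq/L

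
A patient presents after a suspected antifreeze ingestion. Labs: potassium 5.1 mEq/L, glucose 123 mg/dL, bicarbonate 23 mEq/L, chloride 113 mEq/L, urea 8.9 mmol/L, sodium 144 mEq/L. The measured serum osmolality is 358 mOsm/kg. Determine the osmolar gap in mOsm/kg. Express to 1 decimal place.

Calculated osmolality = 2·Na + glucose/18 + urea
= 2·144 + 123/18 + 8.9
= 288 + 6.83 + 8.90
= 303.73 mOsm/kg ≈ 303.7 mOsm/kg
Osmolar gap = measured − calculated = 358 − 303.7 = 54.3 mOsm/kg

54.3 mOsm/kg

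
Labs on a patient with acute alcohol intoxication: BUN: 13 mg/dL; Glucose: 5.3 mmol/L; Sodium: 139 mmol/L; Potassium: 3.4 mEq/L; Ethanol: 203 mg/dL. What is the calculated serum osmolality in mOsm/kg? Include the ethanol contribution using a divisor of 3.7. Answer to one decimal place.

342.8 mOsm/kg

Calculated osmolality = 2·Na + glucose + BUN/2.8 + ethanol/3.7
= 2·139 + 5.3 + 13/2.8 + 203/3.7
= 278 + 5.30 + 4.64 + 54.86
= 342.8 mOsm/kg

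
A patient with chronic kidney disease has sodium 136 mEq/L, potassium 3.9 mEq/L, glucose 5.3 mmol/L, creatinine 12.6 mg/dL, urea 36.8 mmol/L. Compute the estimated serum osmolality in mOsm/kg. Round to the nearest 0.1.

Calculated osmolality = 2·Na + glucose + urea
= 2·136 + 5.3 + 36.8
= 272 + 5.30 + 36.80
= 314.1 mOsm/kg

314.1 mOsm/kg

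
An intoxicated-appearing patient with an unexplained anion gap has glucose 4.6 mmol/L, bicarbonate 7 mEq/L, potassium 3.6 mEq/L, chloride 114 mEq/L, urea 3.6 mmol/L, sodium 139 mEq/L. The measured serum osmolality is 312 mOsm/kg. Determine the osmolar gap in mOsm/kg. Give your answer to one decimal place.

Calculated osmolality = 2·Na + glucose + urea
= 2·139 + 4.6 + 3.6
= 278 + 4.60 + 3.60
= 286.2 mOsm/kg ≈ 286.2 mOsm/kg
Osmolar gap = measured − calculated = 312 − 286.2 = 25.8 mOsm/kg

25.8 mOsm/kg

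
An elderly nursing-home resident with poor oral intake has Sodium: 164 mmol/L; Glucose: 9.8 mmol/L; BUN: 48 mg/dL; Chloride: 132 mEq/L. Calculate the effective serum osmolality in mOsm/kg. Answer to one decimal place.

337.8 mOsm/kg

Effective osmolality excludes urea (freely permeant across cell membranes):
2·Na + glucose
= 2·164 + 9.8
= 328 + 9.8
= 337.8 mOsm/kg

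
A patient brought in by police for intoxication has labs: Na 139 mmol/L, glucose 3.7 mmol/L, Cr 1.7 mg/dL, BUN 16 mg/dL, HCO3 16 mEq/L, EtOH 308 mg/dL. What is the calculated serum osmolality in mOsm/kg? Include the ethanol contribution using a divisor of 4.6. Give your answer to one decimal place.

354.4 mOsm/kg

Calculated osmolality = 2·Na + glucose + BUN/2.8 + ethanol/4.6
= 2·139 + 3.7 + 16/2.8 + 308/4.6
= 278 + 3.70 + 5.71 + 66.96
= 354.37 mOsm/kg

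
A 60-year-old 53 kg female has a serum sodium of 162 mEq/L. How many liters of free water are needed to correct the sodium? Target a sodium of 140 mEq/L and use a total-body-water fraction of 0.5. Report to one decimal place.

4.2 L

TBW = 0.5 · 53 = 26.5 L
Free water deficit = TBW · (Na/140 − 1)
= 26.5 · (162/140 − 1)
= 26.5 · 0.1571
= 4.16 L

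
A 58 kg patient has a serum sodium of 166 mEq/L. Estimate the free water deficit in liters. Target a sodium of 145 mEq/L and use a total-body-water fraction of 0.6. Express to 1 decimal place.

TBW = 0.6 · 58 = 34.8 L
Free water deficit = TBW · (Na/145 − 1)
= 34.8 · (166/145 − 1)
= 34.8 · 0.1448
= 5.04 L

5.0 L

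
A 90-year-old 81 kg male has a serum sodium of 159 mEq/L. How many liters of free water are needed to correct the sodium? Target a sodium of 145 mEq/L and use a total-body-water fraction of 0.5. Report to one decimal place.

3.9 L

TBW = 0.5 · 81 = 40.5 L
Free water deficit = TBW · (Na/145 − 1)
= 40.5 · (159/145 − 1)
= 40.5 · 0.0966
= 3.91 L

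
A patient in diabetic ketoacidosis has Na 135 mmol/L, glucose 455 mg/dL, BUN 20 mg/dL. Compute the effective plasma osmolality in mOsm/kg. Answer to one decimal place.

295.3 mOsm/kg

Effective osmolality excludes urea (freely permeant across cell membranes):
2·Na + glucose/18
= 2·135 + 455/18
= 270 + 25.28
= 295.28 mOsm/kg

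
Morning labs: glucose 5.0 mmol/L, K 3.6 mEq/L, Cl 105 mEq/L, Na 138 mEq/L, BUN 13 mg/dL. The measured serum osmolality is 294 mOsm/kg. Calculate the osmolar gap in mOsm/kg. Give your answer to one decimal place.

Calculated osmolality = 2·Na + glucose + BUN/2.8
= 2·138 + 5 + 13/2.8
= 276 + 5 + 4.64
= 285.64 mOsm/kg ≈ 285.6 mOsm/kg
Osmolar gap = measured − calculated = 294 − 285.6 = 8.4 mOsm/kg

8.4 mOsm/kg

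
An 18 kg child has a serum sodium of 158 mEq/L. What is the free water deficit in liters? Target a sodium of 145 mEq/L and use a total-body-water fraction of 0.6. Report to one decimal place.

1.0 L

TBW = 0.6 · 18 = 10.8 L
Free water deficit = TBW · (Na/145 − 1)
= 10.8 · (158/145 − 1)
= 10.8 · 0.0897
= 0.97 L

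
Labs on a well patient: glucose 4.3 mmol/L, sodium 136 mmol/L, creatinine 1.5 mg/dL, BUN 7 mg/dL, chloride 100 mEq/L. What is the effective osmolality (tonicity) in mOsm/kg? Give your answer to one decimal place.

Effective osmolality excludes urea (freely permeant across cell membranes):
2·Na + glucose
= 2·136 + 4.3
= 272 + 4.3
= 276.3 mOsm/kg

276.3 mOsm/kg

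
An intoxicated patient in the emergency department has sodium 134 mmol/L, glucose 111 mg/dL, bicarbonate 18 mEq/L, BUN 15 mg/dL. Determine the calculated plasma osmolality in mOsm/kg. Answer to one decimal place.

Calculated osmolality = 2·Na + glucose/18 + BUN/2.8
= 2·134 + 111/18 + 15/2.8
= 268 + 6.17 + 5.36
= 279.53 mOsm/kg

279.5 mOsm/kg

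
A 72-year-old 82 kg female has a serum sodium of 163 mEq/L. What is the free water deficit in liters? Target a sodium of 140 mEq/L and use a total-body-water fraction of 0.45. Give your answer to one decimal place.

TBW = 0.45 · 82 = 36.9 L
Free water deficit = TBW · (Na/140 − 1)
= 36.9 · (163/140 − 1)
= 36.9 · 0.1643
= 6.06 L

6.1 L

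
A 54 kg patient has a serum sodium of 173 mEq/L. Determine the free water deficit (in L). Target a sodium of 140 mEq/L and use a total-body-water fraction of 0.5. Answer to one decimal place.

TBW = 0.5 · 54 = 27 L
Free water deficit = TBW · (Na/140 − 1)
= 27 · (173/140 − 1)
= 27 · 0.2357
= 6.36 L

6.4 L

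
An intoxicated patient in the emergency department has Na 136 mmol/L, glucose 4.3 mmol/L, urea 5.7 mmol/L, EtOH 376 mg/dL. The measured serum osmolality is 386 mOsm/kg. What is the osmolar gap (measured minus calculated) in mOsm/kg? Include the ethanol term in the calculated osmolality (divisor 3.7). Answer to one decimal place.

Calculated osmolality = 2·Na + glucose + urea + ethanol/3.7
= 2·136 + 4.3 + 5.7 + 376/3.7
= 272 + 4.30 + 5.70 + 101.62
= 383.62 mOsm/kg ≈ 383.6 mOsm/kg
Osmolar gap = measured − calculated = 386 − 383.6 = 2.4 mOsm/kg

2.4 mOsm/kg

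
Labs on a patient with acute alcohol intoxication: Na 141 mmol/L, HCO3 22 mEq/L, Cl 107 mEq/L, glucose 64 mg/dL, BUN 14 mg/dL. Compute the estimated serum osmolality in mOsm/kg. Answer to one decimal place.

290.6 mOsm/kg

Calculated osmolality = 2·Na + glucose/18 + BUN/2.8
= 2·141 + 64/18 + 14/2.8
= 282 + 3.56 + 5
= 290.56 mOsm/kg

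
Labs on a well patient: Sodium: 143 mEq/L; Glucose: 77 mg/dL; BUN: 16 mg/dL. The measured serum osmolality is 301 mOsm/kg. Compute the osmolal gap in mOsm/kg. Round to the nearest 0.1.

5.0 mOsm/kg

Calculated osmolality = 2·Na + glucose/18 + BUN/2.8
= 2·143 + 77/18 + 16/2.8
= 286 + 4.28 + 5.71
= 295.99 mOsm/kg ≈ 296.0 mOsm/kg
Osmolar gap = measured − calculated = 301 − 296.0 = 5.0 mOsm/kg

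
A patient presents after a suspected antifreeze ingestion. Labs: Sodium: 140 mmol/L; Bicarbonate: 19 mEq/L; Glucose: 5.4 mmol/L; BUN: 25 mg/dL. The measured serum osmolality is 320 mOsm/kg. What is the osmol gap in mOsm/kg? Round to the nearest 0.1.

Calculated osmolality = 2·Na + glucose + BUN/2.8
= 2·140 + 5.4 + 25/2.8
= 280 + 5.40 + 8.93
= 294.33 mOsm/kg ≈ 294.3 mOsm/kg
Osmolar gap = measured − calculated = 320 − 294.3 = 25.7 mOsm/kg

25.7 mOsm/kg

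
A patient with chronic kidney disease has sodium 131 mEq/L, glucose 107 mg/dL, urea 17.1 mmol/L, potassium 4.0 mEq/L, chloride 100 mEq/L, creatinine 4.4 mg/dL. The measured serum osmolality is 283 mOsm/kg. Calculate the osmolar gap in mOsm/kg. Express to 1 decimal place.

-2.0 mOsm/kg

Calculated osmolality = 2·Na + glucose/18 + urea
= 2·131 + 107/18 + 17.1
= 262 + 5.94 + 17.10
= 285.04 mOsm/kg ≈ 285.0 mOsm/kg
Osmolar gap = measured − calculated = 283 − 285.0 = -2.0 mOsm/kg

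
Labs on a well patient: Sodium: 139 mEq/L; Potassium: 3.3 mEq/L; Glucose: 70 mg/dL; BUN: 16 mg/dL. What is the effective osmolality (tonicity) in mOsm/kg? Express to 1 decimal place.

281.9 mOsm/kg

Effective osmolality excludes urea (freely permeant across cell membranes):
2·Na + glucose/18
= 2·139 + 70/18
= 278 + 3.89
= 281.89 mOsm/kg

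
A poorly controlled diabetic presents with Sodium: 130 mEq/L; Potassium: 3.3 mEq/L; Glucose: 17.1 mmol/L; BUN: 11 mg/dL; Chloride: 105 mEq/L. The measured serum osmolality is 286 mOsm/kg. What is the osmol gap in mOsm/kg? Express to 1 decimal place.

5.0 mOsm/kg

Calculated osmolality = 2·Na + glucose + BUN/2.8
= 2·130 + 17.1 + 11/2.8
= 260 + 17.10 + 3.93
= 281.03 mOsm/kg ≈ 281.0 mOsm/kg
Osmolar gap = measured − calculated = 286 − 281.0 = 5.0 mOsm/kg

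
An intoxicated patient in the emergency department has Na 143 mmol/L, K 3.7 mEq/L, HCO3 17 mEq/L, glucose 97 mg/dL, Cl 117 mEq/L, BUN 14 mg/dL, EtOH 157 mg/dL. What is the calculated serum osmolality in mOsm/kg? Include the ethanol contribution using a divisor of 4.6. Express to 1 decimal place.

Calculated osmolality = 2·Na + glucose/18 + BUN/2.8 + ethanol/4.6
= 2·143 + 97/18 + 14/2.8 + 157/4.6
= 286 + 5.39 + 5 + 34.13
= 330.52 mOsm/kg

330.5 mOsm/kg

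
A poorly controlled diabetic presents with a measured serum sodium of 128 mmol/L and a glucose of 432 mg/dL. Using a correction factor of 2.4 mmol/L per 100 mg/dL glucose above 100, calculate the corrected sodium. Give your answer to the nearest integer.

136 mmol/L

Corrected Na = measured Na + 2.4 · (glucose − 100)/100
= 128 + 2.4 · (432 − 100)/100
= 128 + 8
= 136 mmol/L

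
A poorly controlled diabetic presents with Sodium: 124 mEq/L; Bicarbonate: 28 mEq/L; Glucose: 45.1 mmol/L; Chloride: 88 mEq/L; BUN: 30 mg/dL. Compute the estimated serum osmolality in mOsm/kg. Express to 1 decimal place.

303.8 mOsm/kg

Calculated osmolality = 2·Na + glucose + BUN/2.8
= 2·124 + 45.1 + 30/2.8
= 248 + 45.10 + 10.71
= 303.81 mOsm/kg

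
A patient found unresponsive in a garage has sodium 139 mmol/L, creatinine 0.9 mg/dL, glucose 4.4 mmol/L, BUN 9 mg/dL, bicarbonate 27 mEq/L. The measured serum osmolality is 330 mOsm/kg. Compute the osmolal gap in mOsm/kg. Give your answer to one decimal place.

Calculated osmolality = 2·Na + glucose + BUN/2.8
= 2·139 + 4.4 + 9/2.8
= 278 + 4.40 + 3.21
= 285.61 mOsm/kg ≈ 285.6 mOsm/kg
Osmolar gap = measured − calculated = 330 − 285.6 = 44.4 mOsm/kg

44.4 mOsm/kg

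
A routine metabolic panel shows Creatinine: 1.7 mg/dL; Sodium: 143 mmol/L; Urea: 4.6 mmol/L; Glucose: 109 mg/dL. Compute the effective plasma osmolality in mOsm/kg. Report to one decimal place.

292.1 mOsm/kg

Effective osmolality excludes urea (freely permeant across cell membranes):
2·Na + glucose/18
= 2·143 + 109/18
= 286 + 6.06
= 292.06 mOsm/kg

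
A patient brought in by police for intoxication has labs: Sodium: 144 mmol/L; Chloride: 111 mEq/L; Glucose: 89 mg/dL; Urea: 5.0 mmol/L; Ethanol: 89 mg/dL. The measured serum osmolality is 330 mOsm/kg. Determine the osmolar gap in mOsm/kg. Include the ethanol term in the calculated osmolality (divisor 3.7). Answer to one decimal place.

Calculated osmolality = 2·Na + glucose/18 + urea + ethanol/3.7
= 2·144 + 89/18 + 5 + 89/3.7
= 288 + 4.94 + 5 + 24.05
= 321.99 mOsm/kg ≈ 322.0 mOsm/kg
Osmolar gap = measured − calculated = 330 − 322.0 = 8.0 mOsm/kg

8.0 mOsm/kg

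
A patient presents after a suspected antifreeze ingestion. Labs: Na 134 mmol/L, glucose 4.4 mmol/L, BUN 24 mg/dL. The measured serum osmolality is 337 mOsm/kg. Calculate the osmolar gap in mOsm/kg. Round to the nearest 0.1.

56.0 mOsm/kg

Calculated osmolality = 2·Na + glucose + BUN/2.8
= 2·134 + 4.4 + 24/2.8
= 268 + 4.40 + 8.57
= 280.97 mOsm/kg ≈ 281.0 mOsm/kg
Osmolar gap = measured − calculated = 337 − 281.0 = 56.0 mOsm/kg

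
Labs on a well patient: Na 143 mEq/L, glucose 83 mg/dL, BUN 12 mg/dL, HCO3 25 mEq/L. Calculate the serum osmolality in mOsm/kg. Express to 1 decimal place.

294.9 mOsm/kg

Calculated osmolality = 2·Na + glucose/18 + BUN/2.8
= 2·143 + 83/18 + 12/2.8
= 286 + 4.61 + 4.29
= 294.9 mOsm/kg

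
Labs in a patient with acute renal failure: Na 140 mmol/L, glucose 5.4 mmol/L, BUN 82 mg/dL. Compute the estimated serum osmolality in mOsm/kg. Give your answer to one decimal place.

Calculated osmolality = 2·Na + glucose + BUN/2.8
= 2·140 + 5.4 + 82/2.8
= 280 + 5.40 + 29.29
= 314.69 mOsm/kg

314.7 mOsm/kg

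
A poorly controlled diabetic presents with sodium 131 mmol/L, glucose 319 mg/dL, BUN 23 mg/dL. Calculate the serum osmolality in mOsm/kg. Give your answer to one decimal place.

287.9 mOsm/kg

Calculated osmolality = 2·Na + glucose/18 + BUN/2.8
= 2·131 + 319/18 + 23/2.8
= 262 + 17.72 + 8.21
= 287.93 mOsm/kg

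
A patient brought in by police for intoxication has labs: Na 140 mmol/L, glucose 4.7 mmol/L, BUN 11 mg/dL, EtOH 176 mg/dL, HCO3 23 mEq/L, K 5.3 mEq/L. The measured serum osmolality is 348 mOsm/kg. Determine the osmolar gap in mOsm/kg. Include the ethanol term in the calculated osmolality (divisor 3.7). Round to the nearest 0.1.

11.8 mOsm/kg

Calculated osmolality = 2·Na + glucose + BUN/2.8 + ethanol/3.7
= 2·140 + 4.7 + 11/2.8 + 176/3.7
= 280 + 4.70 + 3.93 + 47.57
= 336.2 mOsm/kg ≈ 336.2 mOsm/kg
Osmolar gap = measured − calculated = 348 − 336.2 = 11.8 mOsm/kg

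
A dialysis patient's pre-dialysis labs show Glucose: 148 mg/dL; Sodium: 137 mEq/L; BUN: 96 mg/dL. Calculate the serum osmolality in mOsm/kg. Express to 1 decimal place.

316.5 mOsm/kg

Calculated osmolality = 2·Na + glucose/18 + BUN/2.8
= 2·137 + 148/18 + 96/2.8
= 274 + 8.22 + 34.29
= 316.51 mOsm/kg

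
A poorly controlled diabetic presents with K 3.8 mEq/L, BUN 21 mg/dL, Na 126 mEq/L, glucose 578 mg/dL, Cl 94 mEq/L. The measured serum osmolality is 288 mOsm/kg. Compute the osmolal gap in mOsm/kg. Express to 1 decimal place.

-3.6 mOsm/kg

Calculated osmolality = 2·Na + glucose/18 + BUN/2.8
= 2·126 + 578/18 + 21/2.8
= 252 + 32.11 + 7.50
= 291.61 mOsm/kg ≈ 291.6 mOsm/kg
Osmolar gap = measured − calculated = 288 − 291.6 = -3.6 mOsm/kg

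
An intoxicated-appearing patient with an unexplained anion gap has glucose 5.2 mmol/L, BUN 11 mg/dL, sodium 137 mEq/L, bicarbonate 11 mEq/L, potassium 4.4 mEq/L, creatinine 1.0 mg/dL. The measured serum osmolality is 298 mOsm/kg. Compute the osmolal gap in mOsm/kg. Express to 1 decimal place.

Calculated osmolality = 2·Na + glucose + BUN/2.8
= 2·137 + 5.2 + 11/2.8
= 274 + 5.20 + 3.93
= 283.13 mOsm/kg ≈ 283.1 mOsm/kg
Osmolar gap = measured − calculated = 298 − 283.1 = 14.9 mOsm/kg

14.9 mOsm/kg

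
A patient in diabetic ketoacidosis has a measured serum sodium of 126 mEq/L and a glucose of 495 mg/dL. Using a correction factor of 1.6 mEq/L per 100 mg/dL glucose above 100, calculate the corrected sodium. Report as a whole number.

132 mEq/L

Corrected Na = measured Na + 1.6 · (glucose − 100)/100
= 126 + 1.6 · (495 − 100)/100
= 126 + 6.3
= 132.3 mEq/L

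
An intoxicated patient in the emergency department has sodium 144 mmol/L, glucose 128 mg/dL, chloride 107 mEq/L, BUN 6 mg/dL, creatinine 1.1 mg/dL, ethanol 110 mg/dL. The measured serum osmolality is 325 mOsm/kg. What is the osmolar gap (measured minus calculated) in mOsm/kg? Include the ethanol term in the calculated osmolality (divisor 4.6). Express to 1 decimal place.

Calculated osmolality = 2·Na + glucose/18 + BUN/2.8 + ethanol/4.6
= 2·144 + 128/18 + 6/2.8 + 110/4.6
= 288 + 7.11 + 2.14 + 23.91
= 321.16 mOsm/kg ≈ 321.2 mOsm/kg
Osmolar gap = measured − calculated = 325 − 321.2 = 3.8 mOsm/kg

3.8 mOsm/kg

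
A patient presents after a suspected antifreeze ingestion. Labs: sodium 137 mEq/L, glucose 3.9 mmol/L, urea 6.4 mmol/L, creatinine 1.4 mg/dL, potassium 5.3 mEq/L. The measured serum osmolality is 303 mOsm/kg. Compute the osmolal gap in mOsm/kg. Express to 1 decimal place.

Calculated osmolality = 2·Na + glucose + urea
= 2·137 + 3.9 + 6.4
= 274 + 3.90 + 6.40
= 284.3 mOsm/kg ≈ 284.3 mOsm/kg
Osmolar gap = measured − calculated = 303 − 284.3 = 18.7 mOsm/kg

18.7 mOsm/kg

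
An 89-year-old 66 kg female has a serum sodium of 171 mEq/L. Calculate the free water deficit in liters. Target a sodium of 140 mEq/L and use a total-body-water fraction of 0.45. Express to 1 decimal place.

6.6 L

TBW = 0.45 · 66 = 29.7 L
Free water deficit = TBW · (Na/140 − 1)
= 29.7 · (171/140 − 1)
= 29.7 · 0.2214
= 6.58 L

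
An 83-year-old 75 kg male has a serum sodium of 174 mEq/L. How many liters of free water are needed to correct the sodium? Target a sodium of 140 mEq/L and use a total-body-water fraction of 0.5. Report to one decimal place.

9.1 L

TBW = 0.5 · 75 = 37.5 L
Free water deficit = TBW · (Na/140 − 1)
= 37.5 · (174/140 − 1)
= 37.5 · 0.2429
= 9.11 L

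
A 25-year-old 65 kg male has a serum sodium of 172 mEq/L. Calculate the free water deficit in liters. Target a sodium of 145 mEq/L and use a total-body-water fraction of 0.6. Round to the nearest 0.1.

7.3 L

TBW = 0.6 · 65 = 39 L
Free water deficit = TBW · (Na/145 − 1)
= 39 · (172/145 − 1)
= 39 · 0.1862
= 7.26 L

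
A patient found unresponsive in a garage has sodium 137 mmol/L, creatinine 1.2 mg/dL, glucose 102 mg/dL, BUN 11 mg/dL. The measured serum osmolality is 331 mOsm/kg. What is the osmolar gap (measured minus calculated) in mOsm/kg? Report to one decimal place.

47.4 mOsm/kg

Calculated osmolality = 2·Na + glucose/18 + BUN/2.8
= 2·137 + 102/18 + 11/2.8
= 274 + 5.67 + 3.93
= 283.6 mOsm/kg ≈ 283.6 mOsm/kg
Osmolar gap = measured − calculated = 331 − 283.6 = 47.4 mOsm/kg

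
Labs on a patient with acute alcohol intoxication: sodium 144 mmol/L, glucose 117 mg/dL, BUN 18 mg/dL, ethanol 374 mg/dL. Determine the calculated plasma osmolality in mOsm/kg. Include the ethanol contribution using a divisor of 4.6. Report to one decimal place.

382.2 mOsm/kg

Calculated osmolality = 2·Na + glucose/18 + BUN/2.8 + ethanol/4.6
= 2·144 + 117/18 + 18/2.8 + 374/4.6
= 288 + 6.50 + 6.43 + 81.30
= 382.23 mOsm/kg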